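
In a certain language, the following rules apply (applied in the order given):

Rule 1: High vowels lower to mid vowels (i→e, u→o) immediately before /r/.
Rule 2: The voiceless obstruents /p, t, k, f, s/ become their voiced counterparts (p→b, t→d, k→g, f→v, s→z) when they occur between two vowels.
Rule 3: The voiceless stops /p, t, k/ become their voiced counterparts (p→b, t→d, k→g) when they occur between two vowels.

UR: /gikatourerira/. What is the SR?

Rule 1 (pre-rhotic lowering): /u/ is a high vowel immediately before /r/, so it lowers to [o]. /i/ is a high vowel immediately before /r/, so it lowers to [e]. /gikatourerira/ → gikatoorerera.
Rule 2 (intervocalic voicing): /k/ is a voiceless obstruent between vowels /i/ and /a/, so it voices to [g]. /t/ is a voiceless obstruent between vowels /a/ and /o/, so it voices to [d]. /gikatoorerera/ → gigadoorerera.
Rule 3 (intervocalic voicing): no segment meets the environment; /gigadoorerera/ is unchanged.

gigadoorerera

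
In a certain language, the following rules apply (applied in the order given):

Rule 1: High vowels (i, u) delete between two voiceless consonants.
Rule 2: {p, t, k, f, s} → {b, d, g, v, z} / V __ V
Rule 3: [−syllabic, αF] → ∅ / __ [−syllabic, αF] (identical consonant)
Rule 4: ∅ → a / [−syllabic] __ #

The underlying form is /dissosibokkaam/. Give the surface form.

disozibokaama

Rule 1 (high vowel syncope): no segment meets the environment; /dissosibokkaam/ is unchanged.
Rule 2 (intervocalic voicing): /s/ is a voiceless obstruent between vowels /o/ and /i/, so it voices to [z]. /dissosibokkaam/ → dissozibokkaam.
Rule 3 (degemination): /ss/ is a geminate; the first /s/ deletes. /kk/ is a geminate; the first /k/ deletes. /dissozibokkaam/ → disozibokaam.
Rule 4 (final a-epenthesis): the form ends in the consonant /m/, so [a] is inserted word-finally. /disozibokaam/ → disozibokaama.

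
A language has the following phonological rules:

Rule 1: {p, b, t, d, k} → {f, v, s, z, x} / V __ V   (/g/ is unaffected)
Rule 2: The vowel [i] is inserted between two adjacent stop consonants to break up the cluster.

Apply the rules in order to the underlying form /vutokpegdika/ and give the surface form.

vusokipegidixa

Rule 1 (intervocalic spirantization): /t/ is a stop between vowels /u/ and /o/, so it spirantizes to the fricative [s]. /k/ is a stop between vowels /i/ and /a/, so it spirantizes to the fricative [x]. /vutokpegdika/ → vusokpegdixa.
Rule 2 (stop-cluster i-epenthesis): /k/ and /p/ form a stop–stop cluster, so [i] is inserted between them. /g/ and /d/ form a stop–stop cluster, so [i] is inserted between them. /vusokpegdixa/ → vusokipegidixa.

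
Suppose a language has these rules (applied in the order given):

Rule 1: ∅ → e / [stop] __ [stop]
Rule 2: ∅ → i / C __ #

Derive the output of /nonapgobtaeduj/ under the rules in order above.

nonapegobetaeduji

Rule 1 (stop-cluster e-epenthesis): /p/ and /g/ form a stop–stop cluster, so [e] is inserted between them. /b/ and /t/ form a stop–stop cluster, so [e] is inserted between them. /nonapgobtaeduj/ → nonapegobetaeduj.
Rule 2 (final i-epenthesis): the form ends in the consonant /j/, so [i] is inserted word-finally. /nonapegobetaeduj/ → nonapegobetaeduji.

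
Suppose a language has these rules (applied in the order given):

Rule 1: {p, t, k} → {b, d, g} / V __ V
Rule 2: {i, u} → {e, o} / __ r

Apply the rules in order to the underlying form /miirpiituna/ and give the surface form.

Rule 1 (intervocalic voicing): /t/ is a voiceless stop between vowels /i/ and /u/, so it voices to [d]. /miirpiituna/ → miirpiiduna.
Rule 2 (pre-rhotic lowering): /i/ is a high vowel immediately before /r/, so it lowers to [e]. /miirpiiduna/ → mierpiiduna.

mierpiiduna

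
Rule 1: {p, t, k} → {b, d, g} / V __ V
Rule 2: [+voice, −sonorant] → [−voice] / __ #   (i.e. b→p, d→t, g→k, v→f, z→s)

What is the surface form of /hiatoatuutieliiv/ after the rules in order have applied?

hiadoaduudieliif

Rule 1 (intervocalic voicing): /t/ is a voiceless stop between vowels /a/ and /o/, so it voices to [d]. /t/ is a voiceless stop between vowels /a/ and /u/, so it voices to [d]. /t/ is a voiceless stop between vowels /u/ and /i/, so it voices to [d]. /hiatoatuutieliiv/ → hiadoaduudieliiv.
Rule 2 (final devoicing): /v/ is a voiced obstruent in word-final position, so it devoices to [f]. /hiadoaduudieliiv/ → hiadoaduudieliif.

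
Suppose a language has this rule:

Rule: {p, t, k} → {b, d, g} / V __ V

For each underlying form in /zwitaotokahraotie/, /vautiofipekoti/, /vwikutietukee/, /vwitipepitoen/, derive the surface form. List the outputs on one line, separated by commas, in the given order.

/zwitaotokahraotie/: /t/ is a voiceless stop between vowels /i/ and /a/, so it voices to [d]. /t/ is a voiceless stop between vowels /o/ and /o/, so it voices to [d]. /k/ is a voiceless stop between vowels /o/ and /a/, so it voices to [g]. /t/ is a voiceless stop between vowels /o/ and /i/, so it voices to [d]. → [zwidaodogahraodie].
/vautiofipekoti/: /t/ is a voiceless stop between vowels /u/ and /i/, so it voices to [d]. /p/ is a voiceless stop between vowels /i/ and /e/, so it voices to [b]. /k/ is a voiceless stop between vowels /e/ and /o/, so it voices to [g]. /t/ is a voiceless stop between vowels /o/ and /i/, so it voices to [d]. → [vaudiofibegodi].
/vwikutietukee/: /k/ is a voiceless stop between vowels /i/ and /u/, so it voices to [g]. /t/ is a voiceless stop between vowels /u/ and /i/, so it voices to [d]. /t/ is a voiceless stop between vowels /e/ and /u/, so it voices to [d]. /k/ is a voiceless stop between vowels /u/ and /e/, so it voices to [g]. → [vwigudiedugee].
/vwitipepitoen/: /t/ is a voiceless stop between vowels /i/ and /i/, so it voices to [d]. /p/ is a voiceless stop between vowels /i/ and /e/, so it voices to [b]. /p/ is a voiceless stop between vowels /e/ and /i/, so it voices to [b]. /t/ is a voiceless stop between vowels /i/ and /o/, so it voices to [d]. → [vwidibebidoen].

zwidaodogahraodie, vaudiofibegodi, vwigudiedugee, vwidibebidoen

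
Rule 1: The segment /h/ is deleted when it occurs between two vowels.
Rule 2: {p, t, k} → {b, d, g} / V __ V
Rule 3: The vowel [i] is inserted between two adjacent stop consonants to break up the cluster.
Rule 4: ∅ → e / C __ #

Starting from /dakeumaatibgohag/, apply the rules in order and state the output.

Rule 1 (intervocalic h-deletion): /h/ occurs between vowels /o/ and /a/, so it deletes. /dakeumaatibgohag/ → dakeumaatibgoag.
Rule 2 (intervocalic voicing): /k/ is a voiceless stop between vowels /a/ and /e/, so it voices to [g]. /t/ is a voiceless stop between vowels /a/ and /i/, so it voices to [d]. /dakeumaatibgoag/ → dageumaadibgoag.
Rule 3 (stop-cluster i-epenthesis): /b/ and /g/ form a stop–stop cluster, so [i] is inserted between them. /dageumaadibgoag/ → dageumaadibigoag.
Rule 4 (final e-epenthesis): the form ends in the consonant /g/, so [e] is inserted word-finally. /dageumaadibigoag/ → dageumaadibigoage.

dageumaadibigoage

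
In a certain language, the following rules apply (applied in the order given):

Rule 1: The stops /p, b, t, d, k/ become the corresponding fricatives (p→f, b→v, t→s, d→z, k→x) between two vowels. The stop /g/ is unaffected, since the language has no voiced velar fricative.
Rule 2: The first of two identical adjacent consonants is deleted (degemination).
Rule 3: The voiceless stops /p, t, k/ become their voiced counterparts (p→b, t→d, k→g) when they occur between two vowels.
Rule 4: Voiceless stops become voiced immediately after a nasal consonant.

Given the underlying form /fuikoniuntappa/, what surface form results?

Rule 1 (intervocalic spirantization): /k/ is a stop between vowels /i/ and /o/, so it spirantizes to the fricative [x]. /fuikoniuntappa/ → fuixoniuntappa.
Rule 2 (degemination): /pp/ is a geminate; the first /p/ deletes. /fuixoniuntappa/ → fuixoniuntapa.
Rule 3 (intervocalic voicing): /p/ is a voiceless stop between vowels /a/ and /a/, so it voices to [b]. /fuixoniuntapa/ → fuixoniuntaba.
Rule 4 (post-nasal voicing): /t/ is a voiceless stop immediately after the nasal /n/, so it voices to [d]. /fuixoniuntaba/ → fuixoniundaba.

fuixoniundaba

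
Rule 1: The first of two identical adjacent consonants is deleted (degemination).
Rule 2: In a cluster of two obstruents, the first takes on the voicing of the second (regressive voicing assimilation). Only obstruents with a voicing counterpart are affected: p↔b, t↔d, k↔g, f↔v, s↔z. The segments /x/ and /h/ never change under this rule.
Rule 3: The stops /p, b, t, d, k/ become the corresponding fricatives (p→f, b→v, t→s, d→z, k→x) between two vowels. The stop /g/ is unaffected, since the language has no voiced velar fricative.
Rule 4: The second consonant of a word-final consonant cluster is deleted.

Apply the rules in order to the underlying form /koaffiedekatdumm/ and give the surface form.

Rule 1 (degemination): /ff/ is a geminate; the first /f/ deletes. /mm/ is a geminate; the first /m/ deletes. /koaffiedekatdumm/ → koafiedekatdum.
Rule 2 (regressive voicing assimilation): /t/ precedes the voiced obstruent /d/, so it voices to [d] by assimilation. /koafiedekatdum/ → koafiedekaddum.
Rule 3 (intervocalic spirantization): /d/ is a stop between vowels /e/ and /e/, so it spirantizes to the fricative [z]. /k/ is a stop between vowels /e/ and /a/, so it spirantizes to the fricative [x]. /koafiedekaddum/ → koafiezexaddum.
Rule 4 (final cluster simplification): no segment meets the environment; /koafiezexaddum/ is unchanged.

koafiezexaddum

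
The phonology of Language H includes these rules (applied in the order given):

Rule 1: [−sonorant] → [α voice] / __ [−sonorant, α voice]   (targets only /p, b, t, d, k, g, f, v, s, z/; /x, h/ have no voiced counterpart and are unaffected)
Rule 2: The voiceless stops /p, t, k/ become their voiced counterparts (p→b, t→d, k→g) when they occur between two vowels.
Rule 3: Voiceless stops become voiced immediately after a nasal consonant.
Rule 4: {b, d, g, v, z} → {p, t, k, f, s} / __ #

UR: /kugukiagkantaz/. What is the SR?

Rule 1 (regressive voicing assimilation): /g/ precedes the voiceless obstruent /k/, so it devoices to [k] by assimilation. /kugukiagkantaz/ → kugukiakkantaz.
Rule 2 (intervocalic voicing): /k/ is a voiceless stop between vowels /u/ and /i/, so it voices to [g]. /kugukiakkantaz/ → kugugiakkantaz.
Rule 3 (post-nasal voicing): /t/ is a voiceless stop immediately after the nasal /n/, so it voices to [d]. /kugugiakkantaz/ → kugugiakkandaz.
Rule 4 (final devoicing): /z/ is a voiced obstruent in word-final position, so it devoices to [s]. /kugugiakkandaz/ → kugugiakkandas.

kugugiakkandas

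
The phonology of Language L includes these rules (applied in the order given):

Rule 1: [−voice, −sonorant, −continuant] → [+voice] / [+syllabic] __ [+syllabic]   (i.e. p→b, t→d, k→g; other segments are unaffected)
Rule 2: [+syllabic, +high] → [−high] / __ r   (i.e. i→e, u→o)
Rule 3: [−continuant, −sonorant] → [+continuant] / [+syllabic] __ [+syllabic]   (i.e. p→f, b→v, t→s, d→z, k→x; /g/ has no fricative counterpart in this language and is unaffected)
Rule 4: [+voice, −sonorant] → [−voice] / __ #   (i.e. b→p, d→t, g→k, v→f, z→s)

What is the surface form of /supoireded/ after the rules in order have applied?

suvoerezet

Rule 1 (intervocalic voicing): /p/ is a voiceless stop between vowels /u/ and /o/, so it voices to [b]. /supoireded/ → suboireded.
Rule 2 (pre-rhotic lowering): /i/ is a high vowel immediately before /r/, so it lowers to [e]. /suboireded/ → suboereded.
Rule 3 (intervocalic spirantization): /b/ is a stop between vowels /u/ and /o/, so it spirantizes to the fricative [v]. /d/ is a stop between vowels /e/ and /e/, so it spirantizes to the fricative [z]. /suboereded/ → suvoerezed.
Rule 4 (final devoicing): /d/ is a voiced obstruent in word-final position, so it devoices to [t]. /suvoerezed/ → suvoerezet.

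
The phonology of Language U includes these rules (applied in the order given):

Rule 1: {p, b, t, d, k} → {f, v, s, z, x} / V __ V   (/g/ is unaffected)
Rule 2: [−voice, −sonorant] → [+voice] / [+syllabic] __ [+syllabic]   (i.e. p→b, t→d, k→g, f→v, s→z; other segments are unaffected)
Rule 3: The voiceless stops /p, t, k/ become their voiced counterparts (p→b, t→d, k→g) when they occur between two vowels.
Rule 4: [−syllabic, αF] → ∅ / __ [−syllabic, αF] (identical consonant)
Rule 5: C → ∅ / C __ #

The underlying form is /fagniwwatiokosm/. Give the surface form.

fagniwazioxos

Rule 1 (intervocalic spirantization): /t/ is a stop between vowels /a/ and /i/, so it spirantizes to the fricative [s]. /k/ is a stop between vowels /o/ and /o/, so it spirantizes to the fricative [x]. /fagniwwatiokosm/ → fagniwwasioxosm.
Rule 2 (intervocalic voicing): /s/ is a voiceless obstruent between vowels /a/ and /i/, so it voices to [z]. /fagniwwasioxosm/ → fagniwwazioxosm.
Rule 3 (intervocalic voicing): no segment meets the environment; /fagniwwazioxosm/ is unchanged.
Rule 4 (degemination): /ww/ is a geminate; the first /w/ deletes. /fagniwwazioxosm/ → fagniwazioxosm.
Rule 5 (final cluster simplification): /m/ is the second consonant of a word-final cluster /sm/, so it deletes. /fagniwazioxosm/ → fagniwazioxos.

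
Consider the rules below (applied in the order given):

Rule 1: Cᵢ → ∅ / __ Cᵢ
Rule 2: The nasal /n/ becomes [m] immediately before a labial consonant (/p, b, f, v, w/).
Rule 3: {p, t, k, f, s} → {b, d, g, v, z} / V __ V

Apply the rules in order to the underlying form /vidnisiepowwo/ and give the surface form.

Rule 1 (degemination): /ww/ is a geminate; the first /w/ deletes. /vidnisiepowwo/ → vidnisiepowo.
Rule 2 (nasal place assimilation): no segment meets the environment; /vidnisiepowo/ is unchanged.
Rule 3 (intervocalic voicing): /s/ is a voiceless obstruent between vowels /i/ and /i/, so it voices to [z]. /p/ is a voiceless obstruent between vowels /e/ and /o/, so it voices to [b]. /vidnisiepowo/ → vidniziebowo.

vidniziebowo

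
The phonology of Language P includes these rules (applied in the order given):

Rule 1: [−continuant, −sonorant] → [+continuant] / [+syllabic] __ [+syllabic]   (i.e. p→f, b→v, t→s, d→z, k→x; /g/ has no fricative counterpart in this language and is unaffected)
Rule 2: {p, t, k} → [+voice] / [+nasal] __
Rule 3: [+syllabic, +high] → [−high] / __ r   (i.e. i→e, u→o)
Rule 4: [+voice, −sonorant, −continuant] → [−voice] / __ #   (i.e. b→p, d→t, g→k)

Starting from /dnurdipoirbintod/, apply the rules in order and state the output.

dnordifoerbindot

Rule 1 (intervocalic spirantization): /p/ is a stop between vowels /i/ and /o/, so it spirantizes to the fricative [f]. /dnurdipoirbintod/ → dnurdifoirbintod.
Rule 2 (post-nasal voicing): /t/ is a voiceless stop immediately after the nasal /n/, so it voices to [d]. /dnurdifoirbintod/ → dnurdifoirbindod.
Rule 3 (pre-rhotic lowering): /u/ is a high vowel immediately before /r/, so it lowers to [o]. /i/ is a high vowel immediately before /r/, so it lowers to [e]. /dnurdifoirbindod/ → dnordifoerbindod.
Rule 4 (final devoicing): /d/ is a voiced stop in word-final position, so it devoices to [t]. /dnordifoerbindod/ → dnordifoerbindot.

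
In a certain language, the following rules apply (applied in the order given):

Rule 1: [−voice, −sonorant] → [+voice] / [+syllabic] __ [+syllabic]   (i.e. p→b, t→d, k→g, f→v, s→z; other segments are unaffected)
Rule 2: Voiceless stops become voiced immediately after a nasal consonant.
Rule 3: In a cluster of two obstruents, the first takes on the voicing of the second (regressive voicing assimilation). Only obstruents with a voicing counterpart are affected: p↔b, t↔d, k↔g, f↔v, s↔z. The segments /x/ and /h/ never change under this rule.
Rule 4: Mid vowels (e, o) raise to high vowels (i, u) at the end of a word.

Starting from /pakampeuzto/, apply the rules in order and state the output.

pagambeustu

Rule 1 (intervocalic voicing): /k/ is a voiceless obstruent between vowels /a/ and /a/, so it voices to [g]. /pakampeuzto/ → pagampeuzto.
Rule 2 (post-nasal voicing): /p/ is a voiceless stop immediately after the nasal /m/, so it voices to [b]. /pagampeuzto/ → pagambeuzto.
Rule 3 (regressive voicing assimilation): /z/ precedes the voiceless obstruent /t/, so it devoices to [s] by assimilation. /pagambeuzto/ → pagambeusto.
Rule 4 (final vowel raising): /o/ is a mid vowel in word-final position, so it raises to [u]. /pagambeusto/ → pagambeustu.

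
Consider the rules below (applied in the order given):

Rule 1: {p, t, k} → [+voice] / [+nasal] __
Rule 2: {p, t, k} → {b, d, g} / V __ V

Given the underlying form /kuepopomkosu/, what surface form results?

Rule 1 (post-nasal voicing): /k/ is a voiceless stop immediately after the nasal /m/, so it voices to [g]. /kuepopomkosu/ → kuepopomgosu.
Rule 2 (intervocalic voicing): /p/ is a voiceless stop between vowels /e/ and /o/, so it voices to [b]. /p/ is a voiceless stop between vowels /o/ and /o/, so it voices to [b]. /kuepopomgosu/ → kuebobomgosu.

kuebobomgosu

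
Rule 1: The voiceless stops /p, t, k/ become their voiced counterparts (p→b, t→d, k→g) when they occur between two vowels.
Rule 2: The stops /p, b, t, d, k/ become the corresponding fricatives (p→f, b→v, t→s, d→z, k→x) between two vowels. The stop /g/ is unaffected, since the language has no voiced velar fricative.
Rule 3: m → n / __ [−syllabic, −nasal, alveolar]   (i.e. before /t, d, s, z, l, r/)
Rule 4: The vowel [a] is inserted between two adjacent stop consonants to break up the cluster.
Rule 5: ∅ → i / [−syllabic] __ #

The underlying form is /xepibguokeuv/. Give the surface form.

xevibaguogeuvi

Rule 1 (intervocalic voicing): /p/ is a voiceless stop between vowels /e/ and /i/, so it voices to [b]. /k/ is a voiceless stop between vowels /o/ and /e/, so it voices to [g]. /xepibguokeuv/ → xebibguogeuv.
Rule 2 (intervocalic spirantization): /b/ is a stop between vowels /e/ and /i/, so it spirantizes to the fricative [v]. /xebibguogeuv/ → xevibguogeuv.
Rule 3 (nasal place assimilation): no segment meets the environment; /xevibguogeuv/ is unchanged.
Rule 4 (stop-cluster a-epenthesis): /b/ and /g/ form a stop–stop cluster, so [a] is inserted between them. /xevibguogeuv/ → xevibaguogeuv.
Rule 5 (final i-epenthesis): the form ends in the consonant /v/, so [i] is inserted word-finally. /xevibaguogeuv/ → xevibaguogeuvi.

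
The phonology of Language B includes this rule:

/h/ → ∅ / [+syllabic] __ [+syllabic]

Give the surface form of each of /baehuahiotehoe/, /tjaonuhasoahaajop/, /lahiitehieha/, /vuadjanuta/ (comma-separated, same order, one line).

/baehuahiotehoe/: /h/ occurs between vowels /e/ and /u/, so it deletes. /h/ occurs between vowels /a/ and /i/, so it deletes. /h/ occurs between vowels /e/ and /o/, so it deletes. → [baeuaioteoe].
/tjaonuhasoahaajop/: /h/ occurs between vowels /u/ and /a/, so it deletes. /h/ occurs between vowels /a/ and /a/, so it deletes. → [tjaonuasoaaajop].
/lahiitehieha/: /h/ occurs between vowels /a/ and /i/, so it deletes. /h/ occurs between vowels /e/ and /i/, so it deletes. /h/ occurs between vowels /e/ and /a/, so it deletes. → [laiiteiea].
/vuadjanuta/: the rule's environment is not met; surfaces unchanged as [vuadjanuta].

baeuaioteoe, tjaonuasoaaajop, laiiteiea, vuadjanuta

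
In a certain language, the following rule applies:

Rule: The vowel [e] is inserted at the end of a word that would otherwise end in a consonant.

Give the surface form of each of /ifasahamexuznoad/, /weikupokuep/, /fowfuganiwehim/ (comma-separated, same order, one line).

/ifasahamexuznoad/: the form ends in the consonant /d/, so [e] is inserted word-finally. → [ifasahamexuznoade].
/weikupokuep/: the form ends in the consonant /p/, so [e] is inserted word-finally. → [weikupokuepe].
/fowfuganiwehim/: the form ends in the consonant /m/, so [e] is inserted word-finally. → [fowfuganiwehime].

ifasahamexuznoade, weikupokuepe, fowfuganiwehime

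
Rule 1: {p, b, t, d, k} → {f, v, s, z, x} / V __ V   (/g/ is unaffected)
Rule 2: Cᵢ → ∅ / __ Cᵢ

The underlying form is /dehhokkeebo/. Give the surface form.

dehokeevo

Rule 1 (intervocalic spirantization): /b/ is a stop between vowels /e/ and /o/, so it spirantizes to the fricative [v]. /dehhokkeebo/ → dehhokkeevo.
Rule 2 (degemination): /hh/ is a geminate; the first /h/ deletes. /kk/ is a geminate; the first /k/ deletes. /dehhokkeevo/ → dehokeevo.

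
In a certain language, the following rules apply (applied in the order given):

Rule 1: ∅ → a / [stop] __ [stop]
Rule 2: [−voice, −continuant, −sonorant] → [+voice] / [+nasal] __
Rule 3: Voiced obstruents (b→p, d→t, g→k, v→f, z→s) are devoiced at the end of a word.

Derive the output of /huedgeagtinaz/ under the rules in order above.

Rule 1 (stop-cluster a-epenthesis): /d/ and /g/ form a stop–stop cluster, so [a] is inserted between them. /g/ and /t/ form a stop–stop cluster, so [a] is inserted between them. /huedgeagtinaz/ → huedageagatinaz.
Rule 2 (post-nasal voicing): no segment meets the environment; /huedageagatinaz/ is unchanged.
Rule 3 (final devoicing): /z/ is a voiced obstruent in word-final position, so it devoices to [s]. /huedageagatinaz/ → huedageagatinas.

huedageagatinas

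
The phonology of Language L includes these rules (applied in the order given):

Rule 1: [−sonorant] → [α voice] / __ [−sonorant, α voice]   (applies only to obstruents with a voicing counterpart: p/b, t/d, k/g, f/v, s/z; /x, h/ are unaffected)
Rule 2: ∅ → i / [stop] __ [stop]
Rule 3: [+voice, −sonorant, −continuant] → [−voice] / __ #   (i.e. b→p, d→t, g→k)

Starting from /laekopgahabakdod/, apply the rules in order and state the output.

laekobigahabagidot

Rule 1 (regressive voicing assimilation): /p/ precedes the voiced obstruent /g/, so it voices to [b] by assimilation. /k/ precedes the voiced obstruent /d/, so it voices to [g] by assimilation. /laekopgahabakdod/ → laekobgahabagdod.
Rule 2 (stop-cluster i-epenthesis): /b/ and /g/ form a stop–stop cluster, so [i] is inserted between them. /g/ and /d/ form a stop–stop cluster, so [i] is inserted between them. /laekobgahabagdod/ → laekobigahabagidod.
Rule 3 (final devoicing): /d/ is a voiced stop in word-final position, so it devoices to [t]. /laekobigahabagidod/ → laekobigahabagidot.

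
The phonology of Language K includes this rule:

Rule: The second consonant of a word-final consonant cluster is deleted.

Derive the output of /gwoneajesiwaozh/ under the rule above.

/h/ is the second consonant of a word-final cluster /zh/, so it deletes.
The other instances of /g/, /w/, /n/, /j/, /s/, /z/ do not occur in the required environment and remain unchanged.
Surface form: [gwoneajesiwaoz].

gwoneajesiwaoz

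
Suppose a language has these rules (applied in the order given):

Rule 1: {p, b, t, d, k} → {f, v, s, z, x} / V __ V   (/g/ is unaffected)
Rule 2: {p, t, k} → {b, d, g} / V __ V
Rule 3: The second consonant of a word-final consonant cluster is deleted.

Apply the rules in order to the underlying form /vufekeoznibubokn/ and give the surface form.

vufexeoznivuvok

Rule 1 (intervocalic spirantization): /k/ is a stop between vowels /e/ and /e/, so it spirantizes to the fricative [x]. /b/ is a stop between vowels /i/ and /u/, so it spirantizes to the fricative [v]. /b/ is a stop between vowels /u/ and /o/, so it spirantizes to the fricative [v]. /vufekeoznibubokn/ → vufexeoznivuvokn.
Rule 2 (intervocalic voicing): no segment meets the environment; /vufexeoznivuvokn/ is unchanged.
Rule 3 (final cluster simplification): /n/ is the second consonant of a word-final cluster /kn/, so it deletes. /vufexeoznivuvokn/ → vufexeoznivuvok.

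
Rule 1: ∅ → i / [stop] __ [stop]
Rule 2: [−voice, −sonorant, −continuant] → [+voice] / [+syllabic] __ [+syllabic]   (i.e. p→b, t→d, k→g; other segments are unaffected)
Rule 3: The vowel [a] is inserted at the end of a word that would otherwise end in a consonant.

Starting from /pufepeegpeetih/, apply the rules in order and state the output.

pufebeegibeediha

Rule 1 (stop-cluster i-epenthesis): /g/ and /p/ form a stop–stop cluster, so [i] is inserted between them. /pufepeegpeetih/ → pufepeegipeetih.
Rule 2 (intervocalic voicing): /p/ is a voiceless stop between vowels /e/ and /e/, so it voices to [b]. /p/ is a voiceless stop between vowels /i/ and /e/, so it voices to [b]. /t/ is a voiceless stop between vowels /e/ and /i/, so it voices to [d]. /pufepeegipeetih/ → pufebeegibeedih.
Rule 3 (final a-epenthesis): the form ends in the consonant /h/, so [a] is inserted word-finally. /pufebeegibeedih/ → pufebeegibeediha.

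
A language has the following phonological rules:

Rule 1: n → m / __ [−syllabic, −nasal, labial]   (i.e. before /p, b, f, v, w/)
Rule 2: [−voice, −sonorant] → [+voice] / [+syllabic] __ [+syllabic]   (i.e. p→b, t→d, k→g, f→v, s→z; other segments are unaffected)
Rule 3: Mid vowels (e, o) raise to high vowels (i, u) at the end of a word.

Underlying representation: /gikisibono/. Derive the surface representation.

gigizibonu

Rule 1 (nasal place assimilation): no segment meets the environment; /gikisibono/ is unchanged.
Rule 2 (intervocalic voicing): /k/ is a voiceless obstruent between vowels /i/ and /i/, so it voices to [g]. /s/ is a voiceless obstruent between vowels /i/ and /i/, so it voices to [z]. /gikisibono/ → gigizibono.
Rule 3 (final vowel raising): /o/ is a mid vowel in word-final position, so it raises to [u]. /gigizibono/ → gigizibonu.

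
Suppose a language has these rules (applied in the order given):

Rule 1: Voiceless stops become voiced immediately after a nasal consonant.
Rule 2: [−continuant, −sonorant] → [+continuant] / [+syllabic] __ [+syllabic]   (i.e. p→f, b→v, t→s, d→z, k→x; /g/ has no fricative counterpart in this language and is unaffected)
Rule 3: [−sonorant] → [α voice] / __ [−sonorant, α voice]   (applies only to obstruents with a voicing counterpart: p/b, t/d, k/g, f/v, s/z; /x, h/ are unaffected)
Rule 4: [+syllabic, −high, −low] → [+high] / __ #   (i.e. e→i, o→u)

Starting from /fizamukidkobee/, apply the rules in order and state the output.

Rule 1 (post-nasal voicing): no segment meets the environment; /fizamukidkobee/ is unchanged.
Rule 2 (intervocalic spirantization): /k/ is a stop between vowels /u/ and /i/, so it spirantizes to the fricative [x]. /b/ is a stop between vowels /o/ and /e/, so it spirantizes to the fricative [v]. /fizamukidkobee/ → fizamuxidkovee.
Rule 3 (regressive voicing assimilation): /d/ precedes the voiceless obstruent /k/, so it devoices to [t] by assimilation. /fizamuxidkovee/ → fizamuxitkovee.
Rule 4 (final vowel raising): /e/ is a mid vowel in word-final position, so it raises to [i]. /fizamuxitkovee/ → fizamuxitkovei.

fizamuxitkovei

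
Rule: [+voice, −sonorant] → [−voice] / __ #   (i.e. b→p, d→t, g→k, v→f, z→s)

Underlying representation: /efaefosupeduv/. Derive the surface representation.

efaefosupeduf

/v/ is a voiced obstruent in word-final position, so it devoices to [f].
Surface form: [efaefosupeduf].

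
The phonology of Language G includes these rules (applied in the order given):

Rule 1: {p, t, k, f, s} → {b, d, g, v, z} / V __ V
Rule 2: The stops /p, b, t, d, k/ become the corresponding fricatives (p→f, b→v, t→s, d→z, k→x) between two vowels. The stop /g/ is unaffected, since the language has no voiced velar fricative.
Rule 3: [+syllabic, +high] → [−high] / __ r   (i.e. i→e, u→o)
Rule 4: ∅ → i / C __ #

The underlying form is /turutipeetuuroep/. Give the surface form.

Rule 1 (intervocalic voicing): /t/ is a voiceless obstruent between vowels /u/ and /i/, so it voices to [d]. /p/ is a voiceless obstruent between vowels /i/ and /e/, so it voices to [b]. /t/ is a voiceless obstruent between vowels /e/ and /u/, so it voices to [d]. /turutipeetuuroep/ → turudibeeduuroep.
Rule 2 (intervocalic spirantization): /d/ is a stop between vowels /u/ and /i/, so it spirantizes to the fricative [z]. /b/ is a stop between vowels /i/ and /e/, so it spirantizes to the fricative [v]. /d/ is a stop between vowels /e/ and /u/, so it spirantizes to the fricative [z]. /turudibeeduuroep/ → turuziveezuuroep.
Rule 3 (pre-rhotic lowering): /u/ is a high vowel immediately before /r/, so it lowers to [o]. /u/ is a high vowel immediately before /r/, so it lowers to [o]. /turuziveezuuroep/ → toruziveezuoroep.
Rule 4 (final i-epenthesis): the form ends in the consonant /p/, so [i] is inserted word-finally. /toruziveezuoroep/ → toruziveezuoroepi.

toruziveezuoroepi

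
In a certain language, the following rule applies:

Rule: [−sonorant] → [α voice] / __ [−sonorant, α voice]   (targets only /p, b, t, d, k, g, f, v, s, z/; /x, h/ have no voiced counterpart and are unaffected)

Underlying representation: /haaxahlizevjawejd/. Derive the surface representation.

No segment of /haaxahlizevjawejd/ meets the structural description of the rule, so the form surfaces unchanged.

haaxahlizevjawejd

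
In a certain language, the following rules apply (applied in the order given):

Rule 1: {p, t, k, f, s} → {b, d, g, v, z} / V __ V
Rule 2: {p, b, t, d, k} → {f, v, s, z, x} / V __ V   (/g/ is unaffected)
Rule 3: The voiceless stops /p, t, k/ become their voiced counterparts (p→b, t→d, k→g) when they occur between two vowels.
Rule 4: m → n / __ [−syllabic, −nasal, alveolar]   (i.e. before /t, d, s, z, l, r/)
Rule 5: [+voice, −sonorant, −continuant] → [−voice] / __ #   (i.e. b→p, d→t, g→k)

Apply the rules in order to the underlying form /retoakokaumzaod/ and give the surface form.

rezoagogaunzaot

Rule 1 (intervocalic voicing): /t/ is a voiceless obstruent between vowels /e/ and /o/, so it voices to [d]. /k/ is a voiceless obstruent between vowels /a/ and /o/, so it voices to [g]. /k/ is a voiceless obstruent between vowels /o/ and /a/, so it voices to [g]. /retoakokaumzaod/ → redoagogaumzaod.
Rule 2 (intervocalic spirantization): /d/ is a stop between vowels /e/ and /o/, so it spirantizes to the fricative [z]. /redoagogaumzaod/ → rezoagogaumzaod.
Rule 3 (intervocalic voicing): no segment meets the environment; /rezoagogaumzaod/ is unchanged.
Rule 4 (nasal place assimilation): /m/ precedes the alveolar consonant /z/, so it assimilates in place to [n]. /rezoagogaumzaod/ → rezoagogaunzaod.
Rule 5 (final devoicing): /d/ is a voiced stop in word-final position, so it devoices to [t]. /rezoagogaunzaod/ → rezoagogaunzaot.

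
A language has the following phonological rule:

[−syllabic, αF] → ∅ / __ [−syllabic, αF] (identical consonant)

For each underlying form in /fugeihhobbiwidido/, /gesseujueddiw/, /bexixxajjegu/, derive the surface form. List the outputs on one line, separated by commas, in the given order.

fugeihobiwidido, geseujuediw, bexixajegu

/fugeihhobbiwidido/: /hh/ is a geminate; the first /h/ deletes. /bb/ is a geminate; the first /b/ deletes. → [fugeihobiwidido].
/gesseujueddiw/: /ss/ is a geminate; the first /s/ deletes. /dd/ is a geminate; the first /d/ deletes. → [geseujuediw].
/bexixxajjegu/: /xx/ is a geminate; the first /x/ deletes. /jj/ is a geminate; the first /j/ deletes. → [bexixajegu].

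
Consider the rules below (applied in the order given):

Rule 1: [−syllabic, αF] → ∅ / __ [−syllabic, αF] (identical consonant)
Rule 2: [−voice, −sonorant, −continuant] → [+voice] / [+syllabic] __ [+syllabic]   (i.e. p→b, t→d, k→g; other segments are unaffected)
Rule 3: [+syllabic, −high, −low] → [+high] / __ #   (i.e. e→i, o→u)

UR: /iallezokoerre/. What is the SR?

Rule 1 (degemination): /ll/ is a geminate; the first /l/ deletes. /rr/ is a geminate; the first /r/ deletes. /iallezokoerre/ → ialezokoere.
Rule 2 (intervocalic voicing): /k/ is a voiceless stop between vowels /o/ and /o/, so it voices to [g]. /ialezokoere/ → ialezogoere.
Rule 3 (final vowel raising): /e/ is a mid vowel in word-final position, so it raises to [i]. /ialezogoere/ → ialezogoeri.

ialezogoeri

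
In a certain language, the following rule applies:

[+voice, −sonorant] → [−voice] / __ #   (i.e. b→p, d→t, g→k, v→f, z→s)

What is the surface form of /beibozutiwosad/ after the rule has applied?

beibozutiwosat

/d/ is a voiced obstruent in word-final position, so it devoices to [t].
Surface form: [beibozutiwosat].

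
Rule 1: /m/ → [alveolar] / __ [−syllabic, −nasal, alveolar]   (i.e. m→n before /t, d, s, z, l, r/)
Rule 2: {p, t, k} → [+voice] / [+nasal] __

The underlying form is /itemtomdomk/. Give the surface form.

Rule 1 (nasal place assimilation): /m/ precedes the alveolar consonant /t/, so it assimilates in place to [n]. /m/ precedes the alveolar consonant /d/, so it assimilates in place to [n]. /itemtomdomk/ → itentondomk.
Rule 2 (post-nasal voicing): /t/ is a voiceless stop immediately after the nasal /n/, so it voices to [d]. /k/ is a voiceless stop immediately after the nasal /m/, so it voices to [g]. /itentondomk/ → itendondomg.

itendondomg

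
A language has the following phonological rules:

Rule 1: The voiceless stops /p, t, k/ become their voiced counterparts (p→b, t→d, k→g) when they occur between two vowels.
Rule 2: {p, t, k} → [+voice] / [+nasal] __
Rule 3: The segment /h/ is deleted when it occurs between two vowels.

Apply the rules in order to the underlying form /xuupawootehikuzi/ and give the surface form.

xuubawoodeiguzi

Rule 1 (intervocalic voicing): /p/ is a voiceless stop between vowels /u/ and /a/, so it voices to [b]. /t/ is a voiceless stop between vowels /o/ and /e/, so it voices to [d]. /k/ is a voiceless stop between vowels /i/ and /u/, so it voices to [g]. /xuupawootehikuzi/ → xuubawoodehiguzi.
Rule 2 (post-nasal voicing): no segment meets the environment; /xuubawoodehiguzi/ is unchanged.
Rule 3 (intervocalic h-deletion): /h/ occurs between vowels /e/ and /i/, so it deletes. /xuubawoodehiguzi/ → xuubawoodeiguzi.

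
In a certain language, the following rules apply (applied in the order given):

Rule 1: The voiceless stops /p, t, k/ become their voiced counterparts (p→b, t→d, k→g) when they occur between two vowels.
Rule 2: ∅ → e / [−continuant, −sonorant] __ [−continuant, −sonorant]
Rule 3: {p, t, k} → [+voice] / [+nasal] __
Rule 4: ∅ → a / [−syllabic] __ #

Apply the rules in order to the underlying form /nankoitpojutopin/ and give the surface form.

Rule 1 (intervocalic voicing): /t/ is a voiceless stop between vowels /u/ and /o/, so it voices to [d]. /p/ is a voiceless stop between vowels /o/ and /i/, so it voices to [b]. /nankoitpojutopin/ → nankoitpojudobin.
Rule 2 (stop-cluster e-epenthesis): /t/ and /p/ form a stop–stop cluster, so [e] is inserted between them. /nankoitpojudobin/ → nankoitepojudobin.
Rule 3 (post-nasal voicing): /k/ is a voiceless stop immediately after the nasal /n/, so it voices to [g]. /nankoitepojudobin/ → nangoitepojudobin.
Rule 4 (final a-epenthesis): the form ends in the consonant /n/, so [a] is inserted word-finally. /nangoitepojudobin/ → nangoitepojudobina.

nangoitepojudobina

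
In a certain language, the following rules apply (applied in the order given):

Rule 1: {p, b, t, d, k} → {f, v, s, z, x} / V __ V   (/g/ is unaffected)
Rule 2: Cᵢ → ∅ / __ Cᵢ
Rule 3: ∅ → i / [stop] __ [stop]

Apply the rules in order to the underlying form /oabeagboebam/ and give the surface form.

Rule 1 (intervocalic spirantization): /b/ is a stop between vowels /a/ and /e/, so it spirantizes to the fricative [v]. /b/ is a stop between vowels /e/ and /a/, so it spirantizes to the fricative [v]. /oabeagboebam/ → oaveagboevam.
Rule 2 (degemination): no segment meets the environment; /oaveagboevam/ is unchanged.
Rule 3 (stop-cluster i-epenthesis): /g/ and /b/ form a stop–stop cluster, so [i] is inserted between them. /oaveagboevam/ → oaveagiboevam.

oaveagiboevam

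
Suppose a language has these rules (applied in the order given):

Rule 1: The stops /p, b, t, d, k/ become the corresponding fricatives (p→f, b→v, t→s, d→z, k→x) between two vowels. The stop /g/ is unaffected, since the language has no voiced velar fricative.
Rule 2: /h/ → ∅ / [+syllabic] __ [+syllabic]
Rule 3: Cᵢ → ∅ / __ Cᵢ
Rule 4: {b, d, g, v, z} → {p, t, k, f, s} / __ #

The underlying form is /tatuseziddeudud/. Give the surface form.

Rule 1 (intervocalic spirantization): /t/ is a stop between vowels /a/ and /u/, so it spirantizes to the fricative [s]. /d/ is a stop between vowels /u/ and /u/, so it spirantizes to the fricative [z]. /tatuseziddeudud/ → tasuseziddeuzud.
Rule 2 (intervocalic h-deletion): no segment meets the environment; /tasuseziddeuzud/ is unchanged.
Rule 3 (degemination): /dd/ is a geminate; the first /d/ deletes. /tasuseziddeuzud/ → tasusezideuzud.
Rule 4 (final devoicing): /d/ is a voiced obstruent in word-final position, so it devoices to [t]. /tasusezideuzud/ → tasusezideuzut.

tasusezideuzut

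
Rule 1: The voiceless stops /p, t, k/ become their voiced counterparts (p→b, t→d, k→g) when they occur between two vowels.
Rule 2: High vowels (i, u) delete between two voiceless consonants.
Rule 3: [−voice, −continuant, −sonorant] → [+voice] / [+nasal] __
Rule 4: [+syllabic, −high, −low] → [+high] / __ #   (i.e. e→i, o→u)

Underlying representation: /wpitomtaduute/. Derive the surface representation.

wpidomdaduudi

Rule 1 (intervocalic voicing): /t/ is a voiceless stop between vowels /i/ and /o/, so it voices to [d]. /t/ is a voiceless stop between vowels /u/ and /e/, so it voices to [d]. /wpitomtaduute/ → wpidomtaduude.
Rule 2 (high vowel syncope): no segment meets the environment; /wpidomtaduude/ is unchanged.
Rule 3 (post-nasal voicing): /t/ is a voiceless stop immediately after the nasal /m/, so it voices to [d]. /wpidomtaduude/ → wpidomdaduude.
Rule 4 (final vowel raising): /e/ is a mid vowel in word-final position, so it raises to [i]. /wpidomdaduude/ → wpidomdaduudi.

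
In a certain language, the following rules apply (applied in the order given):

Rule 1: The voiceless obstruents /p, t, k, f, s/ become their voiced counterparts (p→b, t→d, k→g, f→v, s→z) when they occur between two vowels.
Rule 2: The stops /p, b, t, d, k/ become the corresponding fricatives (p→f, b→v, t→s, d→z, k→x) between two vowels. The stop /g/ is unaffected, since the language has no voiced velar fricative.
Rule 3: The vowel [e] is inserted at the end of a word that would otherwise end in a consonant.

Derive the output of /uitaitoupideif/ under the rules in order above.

uizaizouvizeife

Rule 1 (intervocalic voicing): /t/ is a voiceless obstruent between vowels /i/ and /a/, so it voices to [d]. /t/ is a voiceless obstruent between vowels /i/ and /o/, so it voices to [d]. /p/ is a voiceless obstruent between vowels /u/ and /i/, so it voices to [b]. /uitaitoupideif/ → uidaidoubideif.
Rule 2 (intervocalic spirantization): /d/ is a stop between vowels /i/ and /a/, so it spirantizes to the fricative [z]. /d/ is a stop between vowels /i/ and /o/, so it spirantizes to the fricative [z]. /b/ is a stop between vowels /u/ and /i/, so it spirantizes to the fricative [v]. /d/ is a stop between vowels /i/ and /e/, so it spirantizes to the fricative [z]. /uidaidoubideif/ → uizaizouvizeif.
Rule 3 (final e-epenthesis): the form ends in the consonant /f/, so [e] is inserted word-finally. /uizaizouvizeif/ → uizaizouvizeife.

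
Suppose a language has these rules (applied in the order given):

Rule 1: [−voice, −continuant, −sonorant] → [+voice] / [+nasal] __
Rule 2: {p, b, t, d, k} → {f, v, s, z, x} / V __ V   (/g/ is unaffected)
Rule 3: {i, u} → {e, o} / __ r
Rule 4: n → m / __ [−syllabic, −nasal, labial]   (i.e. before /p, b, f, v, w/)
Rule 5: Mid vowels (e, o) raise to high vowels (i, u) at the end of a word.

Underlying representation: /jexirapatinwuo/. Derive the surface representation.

jexerafasimwuu

Rule 1 (post-nasal voicing): no segment meets the environment; /jexirapatinwuo/ is unchanged.
Rule 2 (intervocalic spirantization): /p/ is a stop between vowels /a/ and /a/, so it spirantizes to the fricative [f]. /t/ is a stop between vowels /a/ and /i/, so it spirantizes to the fricative [s]. /jexirapatinwuo/ → jexirafasinwuo.
Rule 3 (pre-rhotic lowering): /i/ is a high vowel immediately before /r/, so it lowers to [e]. /jexirafasinwuo/ → jexerafasinwuo.
Rule 4 (nasal place assimilation): /n/ precedes the labial consonant /w/, so it assimilates in place to [m]. /jexerafasinwuo/ → jexerafasimwuo.
Rule 5 (final vowel raising): /o/ is a mid vowel in word-final position, so it raises to [u]. /jexerafasimwuo/ → jexerafasimwuu.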